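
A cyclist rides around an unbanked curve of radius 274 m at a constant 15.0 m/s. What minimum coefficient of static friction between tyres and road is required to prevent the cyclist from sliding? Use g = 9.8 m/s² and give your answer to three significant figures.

Friction provides the centripetal force: μ_s m g = m v²/r, so μ_s = v²/(g r) = (15.00)²/(9.8 × 274) = 225.0/2685 = 0.08379.

0.0838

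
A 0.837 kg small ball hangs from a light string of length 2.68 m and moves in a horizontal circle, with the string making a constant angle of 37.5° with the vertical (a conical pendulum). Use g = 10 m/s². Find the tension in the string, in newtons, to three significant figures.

Vertically the bob has no acceleration, so T cosθ = mg.
T = mg/cosθ = 0.837 × 10.0 / cos 37.5° = 8.370/0.7934 = 10.55 N.

10.6 N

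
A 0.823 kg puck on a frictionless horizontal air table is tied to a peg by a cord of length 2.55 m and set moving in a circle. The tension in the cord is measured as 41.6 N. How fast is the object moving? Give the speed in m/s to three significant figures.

11.4 m/s

T = m v²/r ⇒ v = √(T r / m) = √(41.6 × 2.55 / 0.823) = √128.9 = 11.35 m/s.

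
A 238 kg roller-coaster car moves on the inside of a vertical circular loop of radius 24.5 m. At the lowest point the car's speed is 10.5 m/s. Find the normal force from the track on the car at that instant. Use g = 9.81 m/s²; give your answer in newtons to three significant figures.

3410 N

At the lowest point, N points up (toward the centre) and the weight mg points down (away from the centre), so the net inward force is N − mg = mv²/r.
N = m(v²/r + g) = 238 × ((10.5)²/24.5 + 9.81) = 238 × (4.500 + 9.81) = 238 × 14.31 = 3406 N.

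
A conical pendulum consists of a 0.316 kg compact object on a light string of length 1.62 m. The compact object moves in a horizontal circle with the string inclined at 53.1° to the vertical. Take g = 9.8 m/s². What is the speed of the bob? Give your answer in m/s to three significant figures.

The radius of the circle is r = L sinθ = 1.62 × sin 53.1° = 1.295 m.
Horizontally T sinθ = mv²/r and vertically T cosθ = mg, so tanθ = v²/(rg).
v = √(r g tanθ) = √(1.295 × 9.8 × 1.332) = √16.91 = 4.112 m/s.

4.11 m/s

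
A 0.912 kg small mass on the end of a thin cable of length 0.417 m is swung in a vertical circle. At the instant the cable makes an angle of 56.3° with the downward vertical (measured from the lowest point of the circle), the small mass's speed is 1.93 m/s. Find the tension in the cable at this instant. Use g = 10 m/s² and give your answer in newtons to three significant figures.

Take the radial direction toward the centre of the circle as positive. The component of the weight along the string toward the centre is −mg cos φ (φ measured from the bottom), so Newton's second law along the string gives T − mg cos φ = m v²/r.
cos 56.3° = 0.5548, so T = m(v²/r + g cos φ) = 0.912 × ((1.93)²/0.417 + 10.0 × 0.5548) = 0.912 × (8.933 + (5.548)) = 0.912 × 14.48 = 13.21 N.

13.2 N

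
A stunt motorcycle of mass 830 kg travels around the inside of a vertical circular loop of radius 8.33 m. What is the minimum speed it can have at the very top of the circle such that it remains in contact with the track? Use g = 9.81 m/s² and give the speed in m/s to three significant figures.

9.04 m/s

At the highest point the centre is directly below, so both the weight and N act inward: N + mg = mv²/r.
At minimum speed N → 0, so mg = mv_min²/r ⇒ v_min = √(g r) = √(9.81 × 8.33) = 9.040 m/s.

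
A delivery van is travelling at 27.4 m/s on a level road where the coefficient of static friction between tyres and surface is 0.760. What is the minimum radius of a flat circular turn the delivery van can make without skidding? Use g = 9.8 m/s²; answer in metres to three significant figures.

At the limit, μ_s m g = m v²/r, so r_min = v²/(μ_s g) = (27.4)²/(0.760 × 9.8) = 750.8/7.448 = 100.8 m.

101 m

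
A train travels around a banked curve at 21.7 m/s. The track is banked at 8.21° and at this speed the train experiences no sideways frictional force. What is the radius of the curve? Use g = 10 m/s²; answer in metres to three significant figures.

326 m

Frictionless banking: tanθ = v²/(rg), so r = v²/(g tanθ).
r = (21.7)²/(10.0 × tan 8.21°) = 470.9/(10.0 × 0.1443) = 470.9/1.443 = 326.4 m.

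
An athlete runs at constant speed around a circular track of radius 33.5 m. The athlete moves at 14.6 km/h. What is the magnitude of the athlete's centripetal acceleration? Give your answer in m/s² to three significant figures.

0.491 m/s²

v = 14.6 km/h = 14.6/3.6 = 4.056 m/s.
a_c = v²/r = (4.056)²/33.5 = 16.45/33.5 = 0.4910 m/s².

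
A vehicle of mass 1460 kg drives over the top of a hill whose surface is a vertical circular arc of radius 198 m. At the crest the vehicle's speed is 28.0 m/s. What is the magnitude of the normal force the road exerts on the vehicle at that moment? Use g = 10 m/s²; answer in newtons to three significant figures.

8820 N

At the crest the centripetal acceleration points downward (toward the centre of the arc), so mg − N = mv²/r.
N = m(g − v²/r) = 1460 × (10.0 − (28.0)²/198) = 1460 × (10.0 − 3.960) = 1460 × 6.040 = 8819 N.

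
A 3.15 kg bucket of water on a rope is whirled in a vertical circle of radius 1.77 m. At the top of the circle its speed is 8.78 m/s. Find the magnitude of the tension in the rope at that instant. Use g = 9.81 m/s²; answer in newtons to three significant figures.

At the top, both T and the weight mg point inward (toward the centre), so T + mg = mv²/r.
T = m(v²/r − g) = 3.15 × ((8.78)²/1.77 − 9.81) = 3.15 × (43.55 − 9.81) = 3.15 × 33.74 = 106.3 N.

106 N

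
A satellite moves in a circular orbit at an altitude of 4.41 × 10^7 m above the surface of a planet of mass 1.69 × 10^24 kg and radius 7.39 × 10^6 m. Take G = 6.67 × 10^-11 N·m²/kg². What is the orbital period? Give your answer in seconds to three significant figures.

219000 s

r = R + h = 7.39 × 10^6 + 4.41 × 10^7 = 5.149 × 10^7 m. Gravity provides the centripetal force: G M m / r² = m v² / r ⇒ v = √(GM/r) = 1480 m/s.
T = 2πr/v = 2π × 5.149 × 10^7 / 1480 = 218700 s.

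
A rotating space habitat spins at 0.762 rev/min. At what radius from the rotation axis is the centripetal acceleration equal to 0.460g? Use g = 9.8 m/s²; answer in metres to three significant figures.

708 m

ω = 0.762 rev/min × 2π/60 = 0.07980 rad/s.
a_c = ω²r = 0.460g ⇒ r = 0.460 × 9.8 / (0.07980)² = 4.508/0.006367 = 708.0 m.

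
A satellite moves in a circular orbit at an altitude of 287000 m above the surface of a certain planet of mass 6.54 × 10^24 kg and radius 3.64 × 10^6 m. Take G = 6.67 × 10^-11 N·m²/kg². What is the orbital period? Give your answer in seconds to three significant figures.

2340 s

r = R + h = 3.64 × 10^6 + 287000 = 3.927 × 10^6 m. Gravity provides the centripetal force: G M m / r² = m v² / r ⇒ v = √(GM/r) = 10540 m/s.
T = 2πr/v = 2π × 3.927 × 10^6 / 10540 = 2341 s.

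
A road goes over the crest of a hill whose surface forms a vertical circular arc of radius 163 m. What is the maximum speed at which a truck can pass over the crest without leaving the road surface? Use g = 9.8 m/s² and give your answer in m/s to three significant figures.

40.0 m/s

At the crest the centre of the circle is below the truck, so the net downward (centripetal) force is mg − N = mv²/r.
The truck leaves the road when N → 0, giving v_max = √(g r) = √(9.8 × 163) = 39.97 m/s.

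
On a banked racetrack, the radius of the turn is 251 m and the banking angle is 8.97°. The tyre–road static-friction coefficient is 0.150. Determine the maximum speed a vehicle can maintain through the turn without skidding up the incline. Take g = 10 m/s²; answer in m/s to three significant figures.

At the maximum speed, friction acts down the slope at its limiting value f = μN. Radially (horizontal, toward centre): N sinθ + μN cosθ = mv²/r. Vertically: N cosθ − μN sinθ = mg.
Dividing: v² = r g (sinθ + μcosθ)/(cosθ − μsinθ).
sinθ + μcosθ = 0.1559 + 0.150×0.9878 = 0.3041; cosθ − μsinθ = 0.9878 − 0.150×0.1559 = 0.9644.
v² = 251 × 10.0 × 0.3041/0.9644 = 791.4 m²/s², so v = 28.13 m/s.

28.1 m/s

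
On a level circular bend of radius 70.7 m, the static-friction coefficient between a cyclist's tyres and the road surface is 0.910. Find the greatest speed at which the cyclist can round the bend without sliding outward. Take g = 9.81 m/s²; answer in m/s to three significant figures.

25.1 m/s

Friction provides the centripetal force on a flat curve. At maximum speed it is at its limiting value: μ_s m g = m v²/r.
Mass cancels: v_max = √(μ_s g r) = √(0.910 × 9.81 × 70.7) = √631.1 = 25.12 m/s.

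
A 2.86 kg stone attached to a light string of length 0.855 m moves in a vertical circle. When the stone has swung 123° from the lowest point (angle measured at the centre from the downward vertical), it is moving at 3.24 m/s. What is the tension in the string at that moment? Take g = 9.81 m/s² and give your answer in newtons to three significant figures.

Take the radial direction toward the centre of the circle as positive. The component of the weight along the string toward the centre is −mg cos φ (φ measured from the bottom), so Newton's second law along the string gives T − mg cos φ = m v²/r.
cos 123° = -0.5446, so T = m(v²/r + g cos φ) = 2.86 × ((3.24)²/0.855 + 9.81 × -0.5446) = 2.86 × (12.28 + (-5.343)) = 2.86 × 6.935 = 19.83 N.

19.8 N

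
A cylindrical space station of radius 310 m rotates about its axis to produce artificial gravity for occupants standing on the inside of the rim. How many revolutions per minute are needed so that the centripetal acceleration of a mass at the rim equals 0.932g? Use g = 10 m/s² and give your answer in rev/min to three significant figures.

1.66 rev/min

Require ω²r = 0.932g, so ω = √(0.932 × 10.0/310) = 0.1734 rad/s.
In rev/min: ω × 60/(2π) = 0.1734 × 60/(2π) = 1.656 rev/min.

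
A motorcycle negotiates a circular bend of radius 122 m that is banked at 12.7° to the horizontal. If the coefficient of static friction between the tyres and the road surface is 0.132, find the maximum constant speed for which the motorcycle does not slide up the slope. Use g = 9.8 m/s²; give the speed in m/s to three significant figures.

At the maximum speed, friction acts down the slope at its limiting value f = μN. Radially (horizontal, toward centre): N sinθ + μN cosθ = mv²/r. Vertically: N cosθ − μN sinθ = mg.
Dividing: v² = r g (sinθ + μcosθ)/(cosθ − μsinθ).
sinθ + μcosθ = 0.2198 + 0.132×0.9755 = 0.3486; cosθ − μsinθ = 0.9755 − 0.132×0.2198 = 0.9465.
v² = 122 × 9.8 × 0.3486/0.9465 = 440.4 m²/s², so v = 20.98 m/s.

21.0 m/s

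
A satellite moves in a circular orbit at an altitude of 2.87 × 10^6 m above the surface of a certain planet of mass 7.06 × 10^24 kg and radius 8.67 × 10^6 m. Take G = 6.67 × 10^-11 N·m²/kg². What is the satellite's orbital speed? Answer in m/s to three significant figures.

Orbital radius r = R + h = 8.67 × 10^6 + 2.87 × 10^6 = 1.154 × 10^7 m.
Gravity supplies the centripetal force: G M m / r² = m v² / r, so v = √(GM/r).
v = √(6.67 × 10^-11 × 7.06 × 10^24 / 1.154 × 10^7) = √(4.081 × 10^7) = 6388 m/s.

6390 m/s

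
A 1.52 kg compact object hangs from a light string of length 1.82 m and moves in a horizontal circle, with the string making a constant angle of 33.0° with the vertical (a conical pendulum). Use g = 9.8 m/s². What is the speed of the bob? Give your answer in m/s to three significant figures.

2.51 m/s

The radius of the circle is r = L sinθ = 1.82 × sin 33.0° = 0.9912 m.
Horizontally T sinθ = mv²/r and vertically T cosθ = mg, so tanθ = v²/(rg).
v = √(r g tanθ) = √(0.9912 × 9.8 × 0.6494) = √6.308 = 2.512 m/s.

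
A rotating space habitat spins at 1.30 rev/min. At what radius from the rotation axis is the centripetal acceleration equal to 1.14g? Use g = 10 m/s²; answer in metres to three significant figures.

ω = 1.30 rev/min × 2π/60 = 0.1361 rad/s.
a_c = ω²r = 1.14g ⇒ r = 1.14 × 10.0 / (0.1361)² = 11.40/0.01853 = 615.1 m.

615 m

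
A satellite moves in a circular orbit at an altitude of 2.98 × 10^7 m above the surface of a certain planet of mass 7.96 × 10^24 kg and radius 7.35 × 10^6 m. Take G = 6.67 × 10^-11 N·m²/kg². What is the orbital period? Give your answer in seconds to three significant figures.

61700 s

r = R + h = 7.35 × 10^6 + 2.98 × 10^7 = 3.715 × 10^7 m. Gravity provides the centripetal force: G M m / r² = m v² / r ⇒ v = √(GM/r) = 3780 m/s.
T = 2πr/v = 2π × 3.715 × 10^7 / 3780 = 61740 s.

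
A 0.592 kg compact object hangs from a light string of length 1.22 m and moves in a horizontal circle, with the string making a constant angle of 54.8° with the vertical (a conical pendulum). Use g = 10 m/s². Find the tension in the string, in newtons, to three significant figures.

Vertically the bob has no acceleration, so T cosθ = mg.
T = mg/cosθ = 0.592 × 10.0 / cos 54.8° = 5.920/0.5764 = 10.27 N.

10.3 N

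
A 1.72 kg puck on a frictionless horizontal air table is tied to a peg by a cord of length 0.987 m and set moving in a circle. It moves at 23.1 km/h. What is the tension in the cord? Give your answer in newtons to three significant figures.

v = 23.1 km/h = 23.1/3.6 = 6.417 m/s.
The tension is the only horizontal force, so it supplies the full centripetal force: T = m v²/r = 1.72 × (6.417)²/0.987 = 1.72 × 41.17/0.987 = 71.75 N.

71.8 N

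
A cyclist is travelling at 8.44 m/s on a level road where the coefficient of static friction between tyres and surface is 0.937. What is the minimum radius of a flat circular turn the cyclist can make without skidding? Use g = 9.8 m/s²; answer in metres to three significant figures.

7.76 m

At the limit, μ_s m g = m v²/r, so r_min = v²/(μ_s g) = (8.44)²/(0.937 × 9.8) = 71.23/9.183 = 7.757 m.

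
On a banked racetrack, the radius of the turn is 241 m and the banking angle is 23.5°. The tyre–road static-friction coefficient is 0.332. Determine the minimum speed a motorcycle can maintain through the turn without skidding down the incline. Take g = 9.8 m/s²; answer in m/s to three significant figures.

14.6 m/s

At the minimum speed, friction acts up the slope at its limiting value f = μN. Radially (horizontal, toward centre): N sinθ − μN cosθ = mv²/r. Vertically: N cosθ + μN sinθ = mg.
Dividing: v² = r g (sinθ − μcosθ)/(cosθ + μsinθ).
sinθ − μcosθ = 0.3987 − 0.332×0.9171 = 0.09429; cosθ + μsinθ = 0.9171 + 0.332×0.3987 = 1.049.
v² = 241 × 9.8 × 0.09429/1.049 = 212.2 m²/s², so v = 14.57 m/s.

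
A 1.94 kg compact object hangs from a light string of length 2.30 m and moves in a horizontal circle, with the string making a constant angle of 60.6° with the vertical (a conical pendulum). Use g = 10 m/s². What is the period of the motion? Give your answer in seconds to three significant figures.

r = L sinθ = 2.004 m. From T sinθ = mω²r and T cosθ = mg: tanθ = ω²r/g, so ω² = g tanθ / r = g/(L cosθ).
ω = √(g/(L cosθ)) = √(10.0/(2.30 × 0.4909)) = √8.857 = 2.976 rad/s.
Period = 2π/ω = 2.111 s.

2.11 s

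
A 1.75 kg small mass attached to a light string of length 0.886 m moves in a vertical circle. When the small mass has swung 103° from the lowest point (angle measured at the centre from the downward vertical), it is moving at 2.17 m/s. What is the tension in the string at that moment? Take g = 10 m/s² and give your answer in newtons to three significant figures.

5.36 N

Take the radial direction toward the centre of the circle as positive. The component of the weight along the string toward the centre is −mg cos φ (φ measured from the bottom), so Newton's second law along the string gives T − mg cos φ = m v²/r.
cos 103° = -0.2250, so T = m(v²/r + g cos φ) = 1.75 × ((2.17)²/0.886 + 10.0 × -0.2250) = 1.75 × (5.315 + (-2.250)) = 1.75 × 3.065 = 5.364 N.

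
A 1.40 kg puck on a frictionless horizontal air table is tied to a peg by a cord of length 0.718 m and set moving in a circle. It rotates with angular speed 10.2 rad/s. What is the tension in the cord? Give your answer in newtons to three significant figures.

v = ωr = 10.2 × 0.718 = 7.324 m/s.
The tension is the only horizontal force, so it supplies the full centripetal force: T = m v²/r = 1.40 × (7.324)²/0.718 = 1.40 × 53.64/0.718 = 104.6 N.

105 N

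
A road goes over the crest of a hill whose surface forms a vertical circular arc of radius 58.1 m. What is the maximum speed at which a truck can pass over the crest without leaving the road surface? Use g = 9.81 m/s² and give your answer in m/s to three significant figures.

At the crest the centre of the circle is below the truck, so the net downward (centripetal) force is mg − N = mv²/r.
The truck leaves the road when N → 0, giving v_max = √(g r) = √(9.81 × 58.1) = 23.87 m/s.

23.9 m/s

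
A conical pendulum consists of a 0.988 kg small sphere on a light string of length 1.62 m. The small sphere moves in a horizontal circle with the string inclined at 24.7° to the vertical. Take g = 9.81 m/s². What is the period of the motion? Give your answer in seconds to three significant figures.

2.43 s

r = L sinθ = 0.6769 m. From T sinθ = mω²r and T cosθ = mg: tanθ = ω²r/g, so ω² = g tanθ / r = g/(L cosθ).
ω = √(g/(L cosθ)) = √(9.81/(1.62 × 0.9085)) = √6.665 = 2.582 rad/s.
Period = 2π/ω = 2.434 s.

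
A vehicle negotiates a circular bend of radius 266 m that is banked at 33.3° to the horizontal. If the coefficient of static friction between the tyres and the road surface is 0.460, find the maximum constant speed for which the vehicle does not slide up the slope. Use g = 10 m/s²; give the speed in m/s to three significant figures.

65.2 m/s

At the maximum speed, friction acts down the slope at its limiting value f = μN. Radially (horizontal, toward centre): N sinθ + μN cosθ = mv²/r. Vertically: N cosθ − μN sinθ = mg.
Dividing: v² = r g (sinθ + μcosθ)/(cosθ − μsinθ).
sinθ + μcosθ = 0.5490 + 0.460×0.8358 = 0.9335; cosθ − μsinθ = 0.8358 − 0.460×0.5490 = 0.5833.
v² = 266 × 10.0 × 0.9335/0.5833 = 4257 m²/s², so v = 65.25 m/s.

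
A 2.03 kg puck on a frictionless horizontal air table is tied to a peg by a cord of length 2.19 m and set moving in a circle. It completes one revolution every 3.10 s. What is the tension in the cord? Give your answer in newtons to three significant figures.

18.3 N

v = 2πr/T = 2π × 2.19/3.10 = 4.439 m/s.
The tension is the only horizontal force, so it supplies the full centripetal force: T = m v²/r = 2.03 × (4.439)²/2.19 = 2.03 × 19.70/2.19 = 18.26 N.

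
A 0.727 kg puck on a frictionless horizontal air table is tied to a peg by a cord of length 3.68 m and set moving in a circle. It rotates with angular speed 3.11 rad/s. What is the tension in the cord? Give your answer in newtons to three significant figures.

25.9 N

v = ωr = 3.11 × 3.68 = 11.44 m/s.
The tension is the only horizontal force, so it supplies the full centripetal force: T = m v²/r = 0.727 × (11.44)²/3.68 = 0.727 × 131.0/3.68 = 25.88 N.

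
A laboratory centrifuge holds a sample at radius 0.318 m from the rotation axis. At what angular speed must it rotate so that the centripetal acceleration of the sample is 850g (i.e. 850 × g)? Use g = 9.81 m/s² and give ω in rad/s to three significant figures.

162 rad/s

Centripetal acceleration a_c = ω²r. Setting ω²r = 850g:
ω = √(850g / r) = √(850 × 9.81 / 0.318) = √26220 = 161.9 rad/s.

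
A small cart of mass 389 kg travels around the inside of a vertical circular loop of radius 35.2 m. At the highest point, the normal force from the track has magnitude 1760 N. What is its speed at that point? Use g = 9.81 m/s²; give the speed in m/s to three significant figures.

22.5 m/s

At the top, N + mg = mv²/r, so v = √(r(N/m + g)) = √(35.2 × (1760/389 + 9.81)) = √(35.2 × 14.33) = √504.6 = 22.46 m/s.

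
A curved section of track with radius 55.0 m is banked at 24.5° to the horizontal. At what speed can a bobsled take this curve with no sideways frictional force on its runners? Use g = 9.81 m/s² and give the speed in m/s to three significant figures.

15.7 m/s

On a frictionless banked curve, N sinθ = mv²/r and N cosθ = mg, so tanθ = v²/(rg).
v = √(r g tanθ) = √(55.0 × 9.81 × tan 24.5°) = √(55.0 × 9.81 × 0.4557) = √245.9 = 15.68 m/s.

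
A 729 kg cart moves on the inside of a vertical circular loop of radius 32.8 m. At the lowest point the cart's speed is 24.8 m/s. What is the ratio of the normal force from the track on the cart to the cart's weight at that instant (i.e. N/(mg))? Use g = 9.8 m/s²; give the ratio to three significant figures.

2.91

At the bottom, N − mg = mv²/r, so N = m(v²/r + g) and N/(mg) = v²/(rg) + 1 = (24.8)²/(32.8 × 9.8) + 1 = 1.913 + 1 = 2.913.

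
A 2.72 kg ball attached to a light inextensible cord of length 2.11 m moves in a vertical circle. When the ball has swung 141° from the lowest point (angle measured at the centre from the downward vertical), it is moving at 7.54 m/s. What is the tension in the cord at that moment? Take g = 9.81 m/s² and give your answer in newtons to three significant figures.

Take the radial direction toward the centre of the circle as positive. The component of the weight along the string toward the centre is −mg cos φ (φ measured from the bottom), so Newton's second law along the string gives T − mg cos φ = m v²/r.
cos 141° = -0.7771, so T = m(v²/r + g cos φ) = 2.72 × ((7.54)²/2.11 + 9.81 × -0.7771) = 2.72 × (26.94 + (-7.624)) = 2.72 × 19.32 = 52.55 N.

52.6 N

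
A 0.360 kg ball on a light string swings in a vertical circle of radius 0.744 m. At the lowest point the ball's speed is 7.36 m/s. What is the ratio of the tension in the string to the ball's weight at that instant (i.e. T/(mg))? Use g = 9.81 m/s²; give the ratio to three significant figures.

8.42

At the bottom, T − mg = mv²/r, so T = m(v²/r + g) and T/(mg) = v²/(rg) + 1 = (7.36)²/(0.744 × 9.81) + 1 = 7.422 + 1 = 8.422.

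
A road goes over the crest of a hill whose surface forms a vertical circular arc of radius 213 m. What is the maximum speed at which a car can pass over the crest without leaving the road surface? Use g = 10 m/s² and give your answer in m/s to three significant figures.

46.2 m/s

At the crest the centre of the circle is below the car, so the net downward (centripetal) force is mg − N = mv²/r.
The car leaves the road when N → 0, giving v_max = √(g r) = √(10.0 × 213) = 46.15 m/s.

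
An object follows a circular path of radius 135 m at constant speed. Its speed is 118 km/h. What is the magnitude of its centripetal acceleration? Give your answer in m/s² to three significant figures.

v = 118 km/h = 118/3.6 = 32.78 m/s.
a_c = v²/r = (32.78)²/135 = 1074/135 = 7.958 m/s².

7.96 m/s²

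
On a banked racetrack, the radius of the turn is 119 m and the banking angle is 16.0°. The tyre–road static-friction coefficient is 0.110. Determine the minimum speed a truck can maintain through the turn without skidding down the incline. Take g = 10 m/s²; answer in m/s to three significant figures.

At the minimum speed, friction acts up the slope at its limiting value f = μN. Radially (horizontal, toward centre): N sinθ − μN cosθ = mv²/r. Vertically: N cosθ + μN sinθ = mg.
Dividing: v² = r g (sinθ − μcosθ)/(cosθ + μsinθ).
sinθ − μcosθ = 0.2756 − 0.110×0.9613 = 0.1699; cosθ + μsinθ = 0.9613 + 0.110×0.2756 = 0.9916.
v² = 119 × 10.0 × 0.1699/0.9916 = 203.9 m²/s², so v = 14.28 m/s.

14.3 m/s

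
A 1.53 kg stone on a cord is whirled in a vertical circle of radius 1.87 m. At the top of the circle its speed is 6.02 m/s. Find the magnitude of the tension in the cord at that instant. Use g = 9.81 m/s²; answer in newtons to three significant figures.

At the top, both T and the weight mg point inward (toward the centre), so T + mg = mv²/r.
T = m(v²/r − g) = 1.53 × ((6.02)²/1.87 − 9.81) = 1.53 × (19.38 − 9.81) = 1.53 × 9.570 = 14.64 N.

14.6 N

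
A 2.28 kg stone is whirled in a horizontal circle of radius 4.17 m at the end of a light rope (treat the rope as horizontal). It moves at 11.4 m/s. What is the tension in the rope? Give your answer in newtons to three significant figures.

The tension is the only horizontal force, so it supplies the full centripetal force: T = m v²/r = 2.28 × (11.40)²/4.17 = 2.28 × 130.0/4.17 = 71.06 N.

71.1 N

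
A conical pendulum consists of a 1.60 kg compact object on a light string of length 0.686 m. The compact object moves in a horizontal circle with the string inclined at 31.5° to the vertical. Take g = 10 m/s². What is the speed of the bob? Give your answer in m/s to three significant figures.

1.48 m/s

The radius of the circle is r = L sinθ = 0.686 × sin 31.5° = 0.3584 m.
Horizontally T sinθ = mv²/r and vertically T cosθ = mg, so tanθ = v²/(rg).
v = √(r g tanθ) = √(0.3584 × 10.0 × 0.6128) = √2.196 = 1.482 m/s.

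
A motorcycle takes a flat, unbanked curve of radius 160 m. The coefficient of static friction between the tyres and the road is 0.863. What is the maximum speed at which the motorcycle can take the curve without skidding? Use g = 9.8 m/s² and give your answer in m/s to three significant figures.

36.8 m/s

Friction provides the centripetal force on a flat curve. At maximum speed it is at its limiting value: μ_s m g = m v²/r.
Mass cancels: v_max = √(μ_s g r) = √(0.863 × 9.8 × 160) = √1353 = 36.79 m/s.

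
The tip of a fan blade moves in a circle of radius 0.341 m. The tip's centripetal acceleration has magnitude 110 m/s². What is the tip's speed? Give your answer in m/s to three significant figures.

6.12 m/s

a_c = v²/r ⇒ v = √(a_c · r) = √(110 × 0.341) = √37.51 = 6.125 m/s.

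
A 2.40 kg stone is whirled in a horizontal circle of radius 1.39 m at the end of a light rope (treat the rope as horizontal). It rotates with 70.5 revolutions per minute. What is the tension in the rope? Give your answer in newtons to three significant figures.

ω = 70.5 rev/min × 2π/60 = 7.383 rad/s, so v = ωr = 7.383 × 1.39 = 10.26 m/s.
The tension is the only horizontal force, so it supplies the full centripetal force: T = m v²/r = 2.40 × (10.26)²/1.39 = 2.40 × 105.3/1.39 = 181.8 N.

182 N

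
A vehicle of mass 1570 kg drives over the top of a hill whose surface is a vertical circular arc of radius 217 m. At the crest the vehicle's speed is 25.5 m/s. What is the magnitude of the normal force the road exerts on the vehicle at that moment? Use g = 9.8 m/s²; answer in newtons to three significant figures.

At the crest the centripetal acceleration points downward (toward the centre of the arc), so mg − N = mv²/r.
N = m(g − v²/r) = 1570 × (9.8 − (25.5)²/217) = 1570 × (9.8 − 2.997) = 1570 × 6.803 = 10680 N.

10700 N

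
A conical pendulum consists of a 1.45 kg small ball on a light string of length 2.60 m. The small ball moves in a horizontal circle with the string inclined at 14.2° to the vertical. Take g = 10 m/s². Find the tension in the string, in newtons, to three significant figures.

15.0 N

Vertically the bob has no acceleration, so T cosθ = mg.
T = mg/cosθ = 1.45 × 10.0 / cos 14.2° = 14.50/0.9694 = 14.96 N.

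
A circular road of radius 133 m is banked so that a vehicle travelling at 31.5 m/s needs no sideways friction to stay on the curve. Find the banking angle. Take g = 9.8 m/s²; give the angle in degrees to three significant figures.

For a frictionless banked turn: horizontally N sinθ = mv²/r and vertically N cosθ = mg.
Dividing: tanθ = v²/(r g) = (31.5)²/(133 × 9.8) = 992.2/1303 = 0.7613.
θ = arctan(0.7613) = 37.28°.

37.3°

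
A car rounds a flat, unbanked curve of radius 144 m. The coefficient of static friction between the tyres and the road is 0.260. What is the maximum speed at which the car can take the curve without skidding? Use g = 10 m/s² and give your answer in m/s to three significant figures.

19.3 m/s

Friction provides the centripetal force on a flat curve. At maximum speed it is at its limiting value: μ_s m g = m v²/r.
Mass cancels: v_max = √(μ_s g r) = √(0.260 × 10.0 × 144) = √374.4 = 19.35 m/s.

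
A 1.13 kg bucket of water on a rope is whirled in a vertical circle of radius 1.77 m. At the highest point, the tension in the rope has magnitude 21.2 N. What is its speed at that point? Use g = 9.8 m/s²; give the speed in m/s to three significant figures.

At the top, T + mg = mv²/r, so v = √(r(T/m + g)) = √(1.77 × (21.2/1.13 + 9.8)) = √(1.77 × 28.56) = √50.55 = 7.110 m/s.

7.11 m/s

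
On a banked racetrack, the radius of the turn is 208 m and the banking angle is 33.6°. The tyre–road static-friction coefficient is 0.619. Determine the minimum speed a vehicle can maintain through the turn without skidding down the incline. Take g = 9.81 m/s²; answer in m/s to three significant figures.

8.10 m/s

At the minimum speed, friction acts up the slope at its limiting value f = μN. Radially (horizontal, toward centre): N sinθ − μN cosθ = mv²/r. Vertically: N cosθ + μN sinθ = mg.
Dividing: v² = r g (sinθ − μcosθ)/(cosθ + μsinθ).
sinθ − μcosθ = 0.5534 − 0.619×0.8329 = 0.03781; cosθ + μsinθ = 0.8329 + 0.619×0.5534 = 1.175.
v² = 208 × 9.81 × 0.03781/1.175 = 65.64 m²/s², so v = 8.102 m/s.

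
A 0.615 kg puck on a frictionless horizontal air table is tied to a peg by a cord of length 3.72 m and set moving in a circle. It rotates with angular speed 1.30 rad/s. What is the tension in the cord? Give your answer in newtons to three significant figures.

3.87 N

v = ωr = 1.30 × 3.72 = 4.836 m/s.
The tension is the only horizontal force, so it supplies the full centripetal force: T = m v²/r = 0.615 × (4.836)²/3.72 = 0.615 × 23.39/3.72 = 3.866 N.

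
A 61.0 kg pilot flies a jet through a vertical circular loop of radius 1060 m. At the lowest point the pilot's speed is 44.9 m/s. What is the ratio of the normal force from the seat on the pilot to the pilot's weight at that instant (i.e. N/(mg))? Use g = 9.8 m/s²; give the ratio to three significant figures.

At the bottom, N − mg = mv²/r, so N = m(v²/r + g) and N/(mg) = v²/(rg) + 1 = (44.9)²/(1060 × 9.8) + 1 = 0.1941 + 1 = 1.194.

1.19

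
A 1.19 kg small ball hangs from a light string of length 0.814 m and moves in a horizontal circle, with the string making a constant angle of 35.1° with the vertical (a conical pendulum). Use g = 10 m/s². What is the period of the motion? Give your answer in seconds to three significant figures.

1.62 s

r = L sinθ = 0.4681 m. From T sinθ = mω²r and T cosθ = mg: tanθ = ω²r/g, so ω² = g tanθ / r = g/(L cosθ).
ω = √(g/(L cosθ)) = √(10.0/(0.814 × 0.8181)) = √15.02 = 3.875 rad/s.
Period = 2π/ω = 1.621 s.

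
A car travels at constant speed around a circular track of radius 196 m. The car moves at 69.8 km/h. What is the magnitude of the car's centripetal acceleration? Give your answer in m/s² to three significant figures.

1.92 m/s²

v = 69.8 km/h = 69.8/3.6 = 19.39 m/s.
a_c = v²/r = (19.39)²/196 = 375.9/196 = 1.918 m/s².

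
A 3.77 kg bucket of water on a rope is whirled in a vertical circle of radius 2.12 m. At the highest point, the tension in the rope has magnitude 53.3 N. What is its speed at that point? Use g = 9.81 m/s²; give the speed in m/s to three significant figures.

7.13 m/s

At the top, T + mg = mv²/r, so v = √(r(T/m + g)) = √(2.12 × (53.3/3.77 + 9.81)) = √(2.12 × 23.95) = √50.77 = 7.125 m/s.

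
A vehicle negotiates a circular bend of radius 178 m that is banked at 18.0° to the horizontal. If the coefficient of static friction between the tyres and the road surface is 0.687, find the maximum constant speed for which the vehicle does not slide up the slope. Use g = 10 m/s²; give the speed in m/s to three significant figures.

48.2 m/s

At the maximum speed, friction acts down the slope at its limiting value f = μN. Radially (horizontal, toward centre): N sinθ + μN cosθ = mv²/r. Vertically: N cosθ − μN sinθ = mg.
Dividing: v² = r g (sinθ + μcosθ)/(cosθ − μsinθ).
sinθ + μcosθ = 0.3090 + 0.687×0.9511 = 0.9624; cosθ − μsinθ = 0.9511 − 0.687×0.3090 = 0.7388.
v² = 178 × 10.0 × 0.9624/0.7388 = 2319 m²/s², so v = 48.15 m/s.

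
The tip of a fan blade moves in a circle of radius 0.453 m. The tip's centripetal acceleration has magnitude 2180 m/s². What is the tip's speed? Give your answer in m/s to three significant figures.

a_c = v²/r ⇒ v = √(a_c · r) = √(2180 × 0.453) = √987.5 = 31.43 m/s.

31.4 m/s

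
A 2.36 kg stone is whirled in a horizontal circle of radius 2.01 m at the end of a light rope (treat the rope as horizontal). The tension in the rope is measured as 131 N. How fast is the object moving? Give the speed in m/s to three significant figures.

10.6 m/s

T = m v²/r ⇒ v = √(T r / m) = √(131 × 2.01 / 2.36) = √111.6 = 10.56 m/s.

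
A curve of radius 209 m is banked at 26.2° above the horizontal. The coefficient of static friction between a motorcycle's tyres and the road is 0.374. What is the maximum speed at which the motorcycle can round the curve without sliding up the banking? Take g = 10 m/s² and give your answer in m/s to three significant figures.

47.1 m/s

At the maximum speed, friction acts down the slope at its limiting value f = μN. Radially (horizontal, toward centre): N sinθ + μN cosθ = mv²/r. Vertically: N cosθ − μN sinθ = mg.
Dividing: v² = r g (sinθ + μcosθ)/(cosθ − μsinθ).
sinθ + μcosθ = 0.4415 + 0.374×0.8973 = 0.7771; cosθ − μsinθ = 0.8973 − 0.374×0.4415 = 0.7321.
v² = 209 × 10.0 × 0.7771/0.7321 = 2218 m²/s², so v = 47.10 m/s.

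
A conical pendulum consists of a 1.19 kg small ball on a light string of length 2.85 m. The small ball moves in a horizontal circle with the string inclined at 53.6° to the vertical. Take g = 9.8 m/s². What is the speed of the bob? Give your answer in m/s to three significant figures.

5.52 m/s

The radius of the circle is r = L sinθ = 2.85 × sin 53.6° = 2.294 m.
Horizontally T sinθ = mv²/r and vertically T cosθ = mg, so tanθ = v²/(rg).
v = √(r g tanθ) = √(2.294 × 9.8 × 1.356) = √30.49 = 5.522 m/s.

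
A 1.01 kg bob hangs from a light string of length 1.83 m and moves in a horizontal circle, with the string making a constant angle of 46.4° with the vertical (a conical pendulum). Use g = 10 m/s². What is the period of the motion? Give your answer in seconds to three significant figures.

2.23 s

r = L sinθ = 1.325 m. From T sinθ = mω²r and T cosθ = mg: tanθ = ω²r/g, so ω² = g tanθ / r = g/(L cosθ).
ω = √(g/(L cosθ)) = √(10.0/(1.83 × 0.6896)) = √7.924 = 2.815 rad/s.
Period = 2π/ω = 2.232 s.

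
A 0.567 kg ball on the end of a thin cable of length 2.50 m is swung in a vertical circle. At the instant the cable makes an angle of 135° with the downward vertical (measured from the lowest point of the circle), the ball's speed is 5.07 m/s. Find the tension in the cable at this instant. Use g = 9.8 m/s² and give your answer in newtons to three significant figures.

1.90 N

Take the radial direction toward the centre of the circle as positive. The component of the weight along the string toward the centre is −mg cos φ (φ measured from the bottom), so Newton's second law along the string gives T − mg cos φ = m v²/r.
cos 135° = -0.7071, so T = m(v²/r + g cos φ) = 0.567 × ((5.07)²/2.50 + 9.8 × -0.7071) = 0.567 × (10.28 + (-6.930)) = 0.567 × 3.352 = 1.901 N.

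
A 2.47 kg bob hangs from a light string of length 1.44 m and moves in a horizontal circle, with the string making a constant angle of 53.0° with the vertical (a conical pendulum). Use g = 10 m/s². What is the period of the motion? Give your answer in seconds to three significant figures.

1.85 s

r = L sinθ = 1.150 m. From T sinθ = mω²r and T cosθ = mg: tanθ = ω²r/g, so ω² = g tanθ / r = g/(L cosθ).
ω = √(g/(L cosθ)) = √(10.0/(1.44 × 0.6018)) = √11.54 = 3.397 rad/s.
Period = 2π/ω = 1.850 s.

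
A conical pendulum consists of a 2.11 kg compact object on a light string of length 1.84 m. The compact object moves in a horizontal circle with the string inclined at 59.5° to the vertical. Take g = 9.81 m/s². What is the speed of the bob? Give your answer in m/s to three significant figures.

The radius of the circle is r = L sinθ = 1.84 × sin 59.5° = 1.585 m.
Horizontally T sinθ = mv²/r and vertically T cosθ = mg, so tanθ = v²/(rg).
v = √(r g tanθ) = √(1.585 × 9.81 × 1.698) = √26.40 = 5.138 m/s.

5.14 m/s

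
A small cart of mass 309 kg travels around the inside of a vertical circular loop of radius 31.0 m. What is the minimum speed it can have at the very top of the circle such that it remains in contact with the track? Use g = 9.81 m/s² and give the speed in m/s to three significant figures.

At the top, both weight mg and N point toward the centre: N + mg = mv²/r.
At minimum speed N → 0, so mg = mv_min²/r ⇒ v_min = √(g r) = √(9.81 × 31.0) = 17.44 m/s.

17.4 m/s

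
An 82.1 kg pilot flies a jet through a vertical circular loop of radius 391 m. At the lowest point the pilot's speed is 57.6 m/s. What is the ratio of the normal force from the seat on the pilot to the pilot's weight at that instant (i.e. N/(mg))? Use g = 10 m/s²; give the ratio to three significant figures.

At the bottom, N − mg = mv²/r, so N = m(v²/r + g) and N/(mg) = v²/(rg) + 1 = (57.6)²/(391 × 10.0) + 1 = 0.8485 + 1 = 1.849.

1.85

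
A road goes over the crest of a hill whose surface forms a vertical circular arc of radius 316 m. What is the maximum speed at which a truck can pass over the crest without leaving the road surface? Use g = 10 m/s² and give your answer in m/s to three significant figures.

56.2 m/s

At the crest the centre of the circle is below the truck, so the net downward (centripetal) force is mg − N = mv²/r.
The truck leaves the road when N → 0, giving v_max = √(g r) = √(10.0 × 316) = 56.21 m/s.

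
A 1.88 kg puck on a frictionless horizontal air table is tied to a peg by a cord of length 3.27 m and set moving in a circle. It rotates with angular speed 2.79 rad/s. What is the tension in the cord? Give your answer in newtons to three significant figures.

47.9 N

v = ωr = 2.79 × 3.27 = 9.123 m/s.
The tension is the only horizontal force, so it supplies the full centripetal force: T = m v²/r = 1.88 × (9.123)²/3.27 = 1.88 × 83.23/3.27 = 47.85 N.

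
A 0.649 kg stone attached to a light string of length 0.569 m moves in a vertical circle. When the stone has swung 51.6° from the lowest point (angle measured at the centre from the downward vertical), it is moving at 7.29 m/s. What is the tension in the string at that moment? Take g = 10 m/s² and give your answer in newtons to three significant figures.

Take the radial direction toward the centre of the circle as positive. The component of the weight along the string toward the centre is −mg cos φ (φ measured from the bottom), so Newton's second law along the string gives T − mg cos φ = m v²/r.
cos 51.6° = 0.6211, so T = m(v²/r + g cos φ) = 0.649 × ((7.29)²/0.569 + 10.0 × 0.6211) = 0.649 × (93.40 + (6.211)) = 0.649 × 99.61 = 64.65 N.

64.6 N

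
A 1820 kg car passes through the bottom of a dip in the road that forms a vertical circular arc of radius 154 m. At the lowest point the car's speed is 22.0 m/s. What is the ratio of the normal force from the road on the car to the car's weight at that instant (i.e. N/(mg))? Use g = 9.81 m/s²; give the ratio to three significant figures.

1.32

At the bottom, N − mg = mv²/r, so N = m(v²/r + g) and N/(mg) = v²/(rg) + 1 = (22.0)²/(154 × 9.81) + 1 = 0.3204 + 1 = 1.320.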